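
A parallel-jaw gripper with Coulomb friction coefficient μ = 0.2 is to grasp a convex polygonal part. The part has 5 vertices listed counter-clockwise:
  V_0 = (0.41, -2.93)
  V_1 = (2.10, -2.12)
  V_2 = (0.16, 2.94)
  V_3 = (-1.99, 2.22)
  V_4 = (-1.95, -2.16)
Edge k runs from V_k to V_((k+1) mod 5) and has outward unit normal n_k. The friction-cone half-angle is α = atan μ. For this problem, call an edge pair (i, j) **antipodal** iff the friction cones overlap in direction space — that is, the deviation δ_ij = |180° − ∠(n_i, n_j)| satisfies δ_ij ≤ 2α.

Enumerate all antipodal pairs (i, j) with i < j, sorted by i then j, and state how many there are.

count = 2; pairs: (0,2), (1,3)

α = atan 0.2 = 11.31°;  2α = 22.62°
n_0 = (+0.4322, -0.9018)
n_1 = (+0.9337, +0.3580)
n_2 = (-0.3176, +0.9482)
n_3 = (-1.0000, -0.0091)
n_4 = (-0.3102, -0.9507)
  (0,1): δ = 94.63°  ·
  (0,2): δ = 7.09°  ✓
  (0,3): δ = 64.92°  ·
  (0,4): δ = 136.32°  ·
  (1,2): δ = 92.46°  ·
  (1,3): δ = 20.45°  ✓
  (1,4): δ = 50.95°  ·
  (2,3): δ = 107.99°  ·
  (2,4): δ = 36.58°  ·
  (3,4): δ = 108.59°  ·
antipodal pairs: 2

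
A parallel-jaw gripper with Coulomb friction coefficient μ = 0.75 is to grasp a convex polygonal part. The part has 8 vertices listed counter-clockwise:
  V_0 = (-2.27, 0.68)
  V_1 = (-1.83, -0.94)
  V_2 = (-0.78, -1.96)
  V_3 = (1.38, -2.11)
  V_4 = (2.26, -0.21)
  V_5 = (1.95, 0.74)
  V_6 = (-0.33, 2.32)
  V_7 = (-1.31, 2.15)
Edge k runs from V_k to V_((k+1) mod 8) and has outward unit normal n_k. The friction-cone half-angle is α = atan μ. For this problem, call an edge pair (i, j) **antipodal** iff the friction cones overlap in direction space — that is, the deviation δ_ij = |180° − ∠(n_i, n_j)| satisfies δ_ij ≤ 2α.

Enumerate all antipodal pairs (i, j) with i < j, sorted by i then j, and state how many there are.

count = 14; pairs: (0,3), (0,4), (0,5), (1,3), (1,4), (1,5), (1,6), (2,4), (2,5), (2,6), (2,7), (3,6), (3,7), (4,7)

α = atan 0.75 = 36.87°;  2α = 73.74°
n_0 = (-0.9650, -0.2621)
n_1 = (-0.6968, -0.7173)
n_2 = (-0.0693, -0.9976)
n_3 = (+0.9074, -0.4203)
n_4 = (+0.9507, +0.3102)
n_5 = (+0.5696, +0.8219)
n_6 = (-0.1709, +0.9853)
n_7 = (-0.8373, +0.5468)
  (0,1): δ = 149.36°  ·
  (0,2): δ = 109.17°  ·
  (0,3): δ = 40.05°  ✓
  (0,4): δ = 2.88°  ✓
  (0,5): δ = 40.08°  ✓
  (0,6): δ = 84.65°  ·
  (0,7): δ = 131.66°  ·
  (1,2): δ = 139.80°  ·
  (1,3): δ = 70.68°  ✓
  (1,4): δ = 27.76°  ✓
  (1,5): δ = 9.45°  ✓
  (1,6): δ = 54.01°  ✓
  (1,7): δ = 101.02°  ·
  (2,3): δ = 110.88°  ·
  (2,4): δ = 67.96°  ✓
  (2,5): δ = 30.75°  ✓
  (2,6): δ = 13.81°  ✓
  (2,7): δ = 60.83°  ✓
  (3,4): δ = 137.08°  ·
  (3,5): δ = 99.87°  ·
  (3,6): δ = 55.31°  ✓
  (3,7): δ = 8.30°  ✓
  (4,5): δ = 142.79°  ·
  (4,6): δ = 98.23°  ·
  (4,7): δ = 51.22°  ✓
  (5,6): δ = 135.44°  ·
  (5,7): δ = 88.43°  ·
  (6,7): δ = 132.99°  ·
antipodal pairs: 14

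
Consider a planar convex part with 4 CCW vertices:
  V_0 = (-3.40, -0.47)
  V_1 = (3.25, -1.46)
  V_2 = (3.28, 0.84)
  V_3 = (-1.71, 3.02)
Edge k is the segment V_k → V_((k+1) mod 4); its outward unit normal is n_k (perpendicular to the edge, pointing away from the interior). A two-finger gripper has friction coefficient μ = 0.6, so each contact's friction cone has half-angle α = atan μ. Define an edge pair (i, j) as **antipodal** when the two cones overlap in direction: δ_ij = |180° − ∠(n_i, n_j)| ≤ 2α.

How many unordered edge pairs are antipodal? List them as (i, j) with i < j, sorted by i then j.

α = atan 0.6 = 30.96°;  2α = 61.93°
n_0 = (-0.1472, -0.9891)
n_1 = (+0.9999, -0.0130)
n_2 = (+0.4003, +0.9164)
n_3 = (-0.9000, +0.4358)
  (0,1): δ = 82.28°  ·
  (0,2): δ = 15.13°  ✓
  (0,3): δ = 72.63°  ·
  (1,2): δ = 112.85°  ·
  (1,3): δ = 25.09°  ✓
  (2,3): δ = 92.24°  ·
antipodal pairs: 2

count = 2; pairs: (0,2), (1,3)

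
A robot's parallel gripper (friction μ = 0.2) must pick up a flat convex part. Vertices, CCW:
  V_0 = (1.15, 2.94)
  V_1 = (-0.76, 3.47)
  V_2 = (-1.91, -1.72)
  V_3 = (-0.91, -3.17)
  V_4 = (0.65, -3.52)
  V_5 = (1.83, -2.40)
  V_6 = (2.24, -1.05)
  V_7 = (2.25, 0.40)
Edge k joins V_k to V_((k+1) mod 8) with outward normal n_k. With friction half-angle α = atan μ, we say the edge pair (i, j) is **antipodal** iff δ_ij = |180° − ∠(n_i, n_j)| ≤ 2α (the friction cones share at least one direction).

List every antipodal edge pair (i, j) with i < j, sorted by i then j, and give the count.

count = 4; pairs: (0,3), (1,5), (1,6), (2,7)

α = atan 0.2 = 11.31°;  2α = 22.62°
n_0 = (+0.2674, +0.9636)
n_1 = (-0.9763, +0.2163)
n_2 = (-0.8232, -0.5677)
n_3 = (-0.2189, -0.9757)
n_4 = (+0.6884, -0.7253)
n_5 = (+0.9568, -0.2906)
n_6 = (+1.0000, -0.0069)
n_7 = (+0.9176, +0.3974)
  (0,1): δ = 86.99°  ·
  (0,2): δ = 39.90°  ·
  (0,3): δ = 2.86°  ✓
  (0,4): δ = 59.01°  ·
  (0,5): δ = 88.61°  ·
  (0,6): δ = 105.11°  ·
  (0,7): δ = 128.92°  ·
  (1,2): δ = 132.91°  ·
  (1,3): δ = 90.15°  ·
  (1,4): δ = 34.00°  ·
  (1,5): δ = 4.40°  ✓
  (1,6): δ = 12.10°  ✓
  (1,7): δ = 35.91°  ·
  (2,3): δ = 137.24°  ·
  (2,4): δ = 81.09°  ·
  (2,5): δ = 51.49°  ·
  (2,6): δ = 34.99°  ·
  (2,7): δ = 11.18°  ✓
  (3,4): δ = 123.85°  ·
  (3,5): δ = 94.25°  ·
  (3,6): δ = 77.75°  ·
  (3,7): δ = 53.94°  ·
  (4,5): δ = 150.40°  ·
  (4,6): δ = 133.90°  ·
  (4,7): δ = 110.09°  ·
  (5,6): δ = 163.50°  ·
  (5,7): δ = 139.69°  ·
  (6,7): δ = 156.19°  ·
antipodal pairs: 4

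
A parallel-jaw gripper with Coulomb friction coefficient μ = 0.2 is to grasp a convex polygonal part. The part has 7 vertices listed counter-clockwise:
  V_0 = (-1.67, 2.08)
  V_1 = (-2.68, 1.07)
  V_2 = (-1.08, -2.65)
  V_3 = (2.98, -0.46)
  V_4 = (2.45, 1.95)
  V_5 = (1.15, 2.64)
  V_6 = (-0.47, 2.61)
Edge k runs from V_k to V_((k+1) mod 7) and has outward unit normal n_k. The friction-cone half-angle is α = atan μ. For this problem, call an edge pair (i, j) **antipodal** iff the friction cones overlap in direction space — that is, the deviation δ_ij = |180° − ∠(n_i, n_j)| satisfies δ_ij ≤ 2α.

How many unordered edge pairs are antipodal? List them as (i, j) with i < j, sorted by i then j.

α = atan 0.2 = 11.31°;  2α = 22.62°
n_0 = (-0.7071, +0.7071)
n_1 = (-0.9186, -0.3951)
n_2 = (+0.4747, -0.8801)
n_3 = (+0.9767, +0.2148)
n_4 = (+0.4688, +0.8833)
n_5 = (-0.0185, +0.9998)
n_6 = (-0.4040, +0.9148)
  (0,1): δ = 111.73°  ·
  (0,2): δ = 16.66°  ✓
  (0,3): δ = 57.40°  ·
  (0,4): δ = 107.04°  ·
  (0,5): δ = 136.06°  ·
  (0,6): δ = 158.83°  ·
  (1,2): δ = 84.93°  ·
  (1,3): δ = 10.87°  ✓
  (1,4): δ = 38.77°  ·
  (1,5): δ = 67.79°  ·
  (1,6): δ = 90.56°  ·
  (2,3): δ = 105.94°  ·
  (2,4): δ = 56.30°  ·
  (2,5): δ = 27.28°  ·
  (2,6): δ = 4.51°  ✓
  (3,4): δ = 130.36°  ·
  (3,5): δ = 101.34°  ·
  (3,6): δ = 78.57°  ·
  (4,5): δ = 150.98°  ·
  (4,6): δ = 128.21°  ·
  (5,6): δ = 157.23°  ·
antipodal pairs: 3

count = 3; pairs: (0,2), (1,3), (2,6)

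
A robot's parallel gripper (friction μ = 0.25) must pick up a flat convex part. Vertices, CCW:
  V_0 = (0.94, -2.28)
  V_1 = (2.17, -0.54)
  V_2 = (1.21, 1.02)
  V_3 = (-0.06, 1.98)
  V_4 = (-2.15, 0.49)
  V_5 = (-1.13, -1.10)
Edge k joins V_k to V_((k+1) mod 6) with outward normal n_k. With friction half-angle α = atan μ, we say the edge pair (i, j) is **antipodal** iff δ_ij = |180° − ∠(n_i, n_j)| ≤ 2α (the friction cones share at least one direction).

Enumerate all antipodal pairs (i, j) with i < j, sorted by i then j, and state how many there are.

α = atan 0.25 = 14.04°;  2α = 28.07°
n_0 = (+0.8166, -0.5772)
n_1 = (+0.8517, +0.5241)
n_2 = (+0.6030, +0.7977)
n_3 = (-0.5805, +0.8143)
n_4 = (-0.8417, -0.5400)
n_5 = (-0.4952, -0.8688)
  (0,1): δ = 113.14°  ·
  (0,2): δ = 91.83°  ·
  (0,3): δ = 19.26°  ✓
  (0,4): δ = 67.94°  ·
  (0,5): δ = 95.57°  ·
  (1,2): δ = 158.69°  ·
  (1,3): δ = 86.12°  ·
  (1,4): δ = 1.07°  ✓
  (1,5): δ = 28.71°  ·
  (2,3): δ = 107.43°  ·
  (2,4): δ = 20.23°  ✓
  (2,5): δ = 7.40°  ✓
  (3,4): δ = 92.81°  ·
  (3,5): δ = 65.17°  ·
  (4,5): δ = 152.37°  ·
antipodal pairs: 4

count = 4; pairs: (0,3), (1,4), (2,4), (2,5)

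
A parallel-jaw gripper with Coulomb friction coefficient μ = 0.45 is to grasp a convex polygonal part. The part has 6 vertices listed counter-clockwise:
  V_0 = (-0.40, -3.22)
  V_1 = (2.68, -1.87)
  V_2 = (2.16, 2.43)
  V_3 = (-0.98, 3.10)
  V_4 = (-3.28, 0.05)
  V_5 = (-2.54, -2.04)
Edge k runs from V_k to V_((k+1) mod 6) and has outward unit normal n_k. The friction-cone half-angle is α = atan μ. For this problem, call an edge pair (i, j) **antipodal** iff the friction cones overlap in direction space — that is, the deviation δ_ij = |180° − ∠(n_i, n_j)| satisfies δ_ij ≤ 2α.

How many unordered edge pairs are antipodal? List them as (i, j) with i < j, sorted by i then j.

α = atan 0.45 = 24.23°;  2α = 48.46°
n_0 = (+0.4014, -0.9159)
n_1 = (+0.9928, +0.1201)
n_2 = (+0.2087, +0.9780)
n_3 = (-0.7984, +0.6021)
n_4 = (-0.9427, -0.3338)
n_5 = (-0.4829, -0.8757)
  (0,1): δ = 106.77°  ·
  (0,2): δ = 35.71°  ✓
  (0,3): δ = 29.31°  ✓
  (0,4): δ = 85.83°  ·
  (0,5): δ = 127.46°  ·
  (1,2): δ = 108.94°  ·
  (1,3): δ = 43.92°  ✓
  (1,4): δ = 12.60°  ✓
  (1,5): δ = 54.23°  ·
  (2,3): δ = 114.97°  ·
  (2,4): δ = 58.46°  ·
  (2,5): δ = 16.83°  ✓
  (3,4): δ = 123.48°  ·
  (3,5): δ = 81.85°  ·
  (4,5): δ = 138.37°  ·
antipodal pairs: 5

count = 5; pairs: (0,2), (0,3), (1,3), (1,4), (2,5)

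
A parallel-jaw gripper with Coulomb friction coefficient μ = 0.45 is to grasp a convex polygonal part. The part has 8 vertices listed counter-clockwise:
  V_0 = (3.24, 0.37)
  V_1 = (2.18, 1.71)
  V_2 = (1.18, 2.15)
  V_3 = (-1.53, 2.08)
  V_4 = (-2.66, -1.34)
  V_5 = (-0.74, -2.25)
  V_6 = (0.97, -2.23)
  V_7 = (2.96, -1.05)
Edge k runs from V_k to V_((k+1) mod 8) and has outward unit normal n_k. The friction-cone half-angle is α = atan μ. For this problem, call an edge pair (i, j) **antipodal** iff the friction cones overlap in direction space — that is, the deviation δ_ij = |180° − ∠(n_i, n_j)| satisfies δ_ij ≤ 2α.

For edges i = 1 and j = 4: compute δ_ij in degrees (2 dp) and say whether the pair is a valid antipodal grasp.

δ = 1.61°, valid

α = atan 0.45 = 24.23°;  2α = 48.46°
edge 1: e_1 = (-1.00, +0.44);  n_1 = (+0.4027, +0.9153)
edge 4: e_4 = (+1.92, -0.91);  n_4 = (-0.4283, -0.9036)
∠(n_1, n_4) = 178.39°
δ = |180° − 178.39°| = 1.61°
1.61° ≤ 2α = 48.46°  →  valid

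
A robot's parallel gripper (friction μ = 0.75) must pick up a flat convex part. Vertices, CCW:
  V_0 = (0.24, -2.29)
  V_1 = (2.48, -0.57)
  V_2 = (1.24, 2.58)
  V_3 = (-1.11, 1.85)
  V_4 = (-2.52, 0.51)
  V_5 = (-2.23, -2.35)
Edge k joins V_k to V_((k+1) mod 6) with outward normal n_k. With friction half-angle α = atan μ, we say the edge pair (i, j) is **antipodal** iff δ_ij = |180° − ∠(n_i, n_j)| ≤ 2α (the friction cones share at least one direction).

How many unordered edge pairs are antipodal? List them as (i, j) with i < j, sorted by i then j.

α = atan 0.75 = 36.87°;  2α = 73.74°
n_0 = (+0.6090, -0.7932)
n_1 = (+0.9305, +0.3663)
n_2 = (-0.2967, +0.9550)
n_3 = (-0.6889, +0.7249)
n_4 = (-0.9949, -0.1009)
n_5 = (+0.0243, -0.9997)
  (0,1): δ = 106.03°  ·
  (0,2): δ = 20.26°  ✓
  (0,3): δ = 6.02°  ✓
  (0,4): δ = 58.27°  ✓
  (0,5): δ = 143.87°  ·
  (1,2): δ = 94.23°  ·
  (1,3): δ = 67.95°  ✓
  (1,4): δ = 15.70°  ✓
  (1,5): δ = 69.90°  ✓
  (2,3): δ = 153.71°  ·
  (2,4): δ = 101.47°  ·
  (2,5): δ = 15.87°  ✓
  (3,4): δ = 127.75°  ·
  (3,5): δ = 42.15°  ✓
  (4,5): δ = 94.40°  ·
antipodal pairs: 8

count = 8; pairs: (0,2), (0,3), (0,4), (1,3), (1,4), (1,5), (2,5), (3,5)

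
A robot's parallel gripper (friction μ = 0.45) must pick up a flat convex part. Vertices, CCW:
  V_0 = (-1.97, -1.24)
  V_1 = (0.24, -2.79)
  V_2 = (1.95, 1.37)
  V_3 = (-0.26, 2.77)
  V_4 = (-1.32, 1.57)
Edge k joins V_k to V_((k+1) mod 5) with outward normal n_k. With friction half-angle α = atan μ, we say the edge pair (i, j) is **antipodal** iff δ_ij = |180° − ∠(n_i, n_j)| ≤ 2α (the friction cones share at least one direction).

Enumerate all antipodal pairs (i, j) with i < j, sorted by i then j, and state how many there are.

count = 3; pairs: (0,2), (1,3), (1,4)

α = atan 0.45 = 24.23°;  2α = 48.46°
n_0 = (-0.5742, -0.8187)
n_1 = (+0.9249, -0.3802)
n_2 = (+0.5351, +0.8448)
n_3 = (-0.7495, +0.6620)
n_4 = (-0.9743, +0.2254)
  (0,1): δ = 77.30°  ·
  (0,2): δ = 2.69°  ✓
  (0,3): δ = 83.59°  ·
  (0,4): δ = 112.02°  ·
  (1,2): δ = 100.01°  ·
  (1,3): δ = 19.11°  ✓
  (1,4): δ = 9.32°  ✓
  (2,3): δ = 99.10°  ·
  (2,4): δ = 70.67°  ·
  (3,4): δ = 151.57°  ·
antipodal pairs: 3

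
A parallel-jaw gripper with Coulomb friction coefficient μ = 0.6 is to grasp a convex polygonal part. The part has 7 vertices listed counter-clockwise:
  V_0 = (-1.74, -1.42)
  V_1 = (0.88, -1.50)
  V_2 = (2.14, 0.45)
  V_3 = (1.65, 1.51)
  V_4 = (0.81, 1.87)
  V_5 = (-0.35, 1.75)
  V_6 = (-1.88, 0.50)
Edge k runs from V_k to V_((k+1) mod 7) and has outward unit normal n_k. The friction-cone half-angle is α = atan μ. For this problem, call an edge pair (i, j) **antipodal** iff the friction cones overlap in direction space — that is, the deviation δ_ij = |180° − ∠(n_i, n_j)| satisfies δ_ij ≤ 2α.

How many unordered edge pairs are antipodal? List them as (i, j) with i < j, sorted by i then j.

α = atan 0.6 = 30.96°;  2α = 61.93°
n_0 = (-0.0305, -0.9995)
n_1 = (+0.8399, -0.5427)
n_2 = (+0.9077, +0.4196)
n_3 = (+0.3939, +0.9191)
n_4 = (-0.1029, +0.9947)
n_5 = (-0.6327, +0.7744)
n_6 = (-0.9974, -0.0727)
  (0,1): δ = 121.12°  ·
  (0,2): δ = 63.44°  ·
  (0,3): δ = 21.45°  ✓
  (0,4): δ = 7.66°  ✓
  (0,5): δ = 41.00°  ✓
  (0,6): δ = 95.92°  ·
  (1,2): δ = 122.32°  ·
  (1,3): δ = 80.33°  ·
  (1,4): δ = 51.23°  ✓
  (1,5): δ = 17.88°  ✓
  (1,6): δ = 37.04°  ✓
  (2,3): δ = 138.01°  ·
  (2,4): δ = 108.90°  ·
  (2,5): δ = 75.56°  ·
  (2,6): δ = 20.64°  ✓
  (3,4): δ = 150.90°  ·
  (3,5): δ = 117.55°  ·
  (3,6): δ = 62.63°  ·
  (4,5): δ = 146.66°  ·
  (4,6): δ = 91.74°  ·
  (5,6): δ = 125.08°  ·
antipodal pairs: 7

count = 7; pairs: (0,3), (0,4), (0,5), (1,4), (1,5), (1,6), (2,6)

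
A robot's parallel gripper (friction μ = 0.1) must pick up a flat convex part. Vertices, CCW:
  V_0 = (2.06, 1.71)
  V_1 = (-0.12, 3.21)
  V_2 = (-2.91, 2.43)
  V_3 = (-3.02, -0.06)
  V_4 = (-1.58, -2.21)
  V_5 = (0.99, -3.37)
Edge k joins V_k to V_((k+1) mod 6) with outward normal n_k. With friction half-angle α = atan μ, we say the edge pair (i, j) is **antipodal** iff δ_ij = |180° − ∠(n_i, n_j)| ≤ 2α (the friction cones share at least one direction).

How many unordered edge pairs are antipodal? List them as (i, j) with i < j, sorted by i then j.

α = atan 0.1 = 5.71°;  2α = 11.42°
n_0 = (+0.5668, +0.8238)
n_1 = (-0.2692, +0.9631)
n_2 = (-0.9990, +0.0441)
n_3 = (-0.8309, -0.5565)
n_4 = (-0.4114, -0.9115)
n_5 = (+0.9785, -0.2061)
  (0,1): δ = 129.85°  ·
  (0,2): δ = 58.00°  ·
  (0,3): δ = 21.66°  ·
  (0,4): δ = 10.24°  ✓
  (0,5): δ = 112.64°  ·
  (1,2): δ = 108.15°  ·
  (1,3): δ = 71.81°  ·
  (1,4): δ = 39.91°  ·
  (1,5): δ = 62.49°  ·
  (2,3): δ = 143.66°  ·
  (2,4): δ = 111.76°  ·
  (2,5): δ = 9.36°  ✓
  (3,4): δ = 148.11°  ·
  (3,5): δ = 45.71°  ·
  (4,5): δ = 77.60°  ·
antipodal pairs: 2

count = 2; pairs: (0,4), (2,5)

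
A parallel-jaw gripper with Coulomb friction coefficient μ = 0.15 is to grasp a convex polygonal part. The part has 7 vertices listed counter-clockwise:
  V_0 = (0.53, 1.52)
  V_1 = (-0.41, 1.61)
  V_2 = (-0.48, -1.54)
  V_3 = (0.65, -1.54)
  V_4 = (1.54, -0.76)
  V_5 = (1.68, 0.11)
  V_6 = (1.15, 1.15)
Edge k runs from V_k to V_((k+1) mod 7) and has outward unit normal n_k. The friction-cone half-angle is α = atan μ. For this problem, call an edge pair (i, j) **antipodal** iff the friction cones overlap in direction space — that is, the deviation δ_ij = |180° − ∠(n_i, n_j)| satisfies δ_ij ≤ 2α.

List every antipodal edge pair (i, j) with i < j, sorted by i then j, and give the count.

α = atan 0.15 = 8.53°;  2α = 17.06°
n_0 = (+0.0953, +0.9954)
n_1 = (-0.9998, +0.0222)
n_2 = (+0.0000, -1.0000)
n_3 = (+0.6591, -0.7521)
n_4 = (+0.9873, -0.1589)
n_5 = (+0.8910, +0.4541)
n_6 = (+0.5125, +0.8587)
  (0,1): δ = 85.80°  ·
  (0,2): δ = 5.47°  ✓
  (0,3): δ = 46.70°  ·
  (0,4): δ = 86.33°  ·
  (0,5): δ = 122.47°  ·
  (0,6): δ = 154.64°  ·
  (1,2): δ = 88.73°  ·
  (1,3): δ = 47.50°  ·
  (1,4): δ = 7.87°  ✓
  (1,5): δ = 28.28°  ·
  (1,6): δ = 60.45°  ·
  (2,3): δ = 138.77°  ·
  (2,4): δ = 99.14°  ·
  (2,5): δ = 63.00°  ·
  (2,6): δ = 30.83°  ·
  (3,4): δ = 140.37°  ·
  (3,5): δ = 104.23°  ·
  (3,6): δ = 72.06°  ·
  (4,5): δ = 143.85°  ·
  (4,6): δ = 111.69°  ·
  (5,6): δ = 147.83°  ·
antipodal pairs: 2

count = 2; pairs: (0,2), (1,4)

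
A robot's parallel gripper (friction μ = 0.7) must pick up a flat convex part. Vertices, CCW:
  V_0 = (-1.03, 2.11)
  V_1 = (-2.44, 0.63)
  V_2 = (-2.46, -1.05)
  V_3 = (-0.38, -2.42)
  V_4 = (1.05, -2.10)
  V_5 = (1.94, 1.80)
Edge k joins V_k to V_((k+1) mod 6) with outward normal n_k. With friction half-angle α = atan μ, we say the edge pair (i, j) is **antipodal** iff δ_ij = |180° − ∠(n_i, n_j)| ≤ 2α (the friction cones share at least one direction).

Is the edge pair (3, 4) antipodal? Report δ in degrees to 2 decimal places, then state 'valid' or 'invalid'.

δ = 115.47°, invalid

α = atan 0.7 = 34.99°;  2α = 69.98°
edge 3: e_3 = (+1.43, +0.32);  n_3 = (+0.2184, -0.9759)
edge 4: e_4 = (+0.89, +3.90);  n_4 = (+0.9749, -0.2225)
∠(n_3, n_4) = 64.53°
δ = |180° − 64.53°| = 115.47°
115.47° > 2α = 69.98°  →  invalid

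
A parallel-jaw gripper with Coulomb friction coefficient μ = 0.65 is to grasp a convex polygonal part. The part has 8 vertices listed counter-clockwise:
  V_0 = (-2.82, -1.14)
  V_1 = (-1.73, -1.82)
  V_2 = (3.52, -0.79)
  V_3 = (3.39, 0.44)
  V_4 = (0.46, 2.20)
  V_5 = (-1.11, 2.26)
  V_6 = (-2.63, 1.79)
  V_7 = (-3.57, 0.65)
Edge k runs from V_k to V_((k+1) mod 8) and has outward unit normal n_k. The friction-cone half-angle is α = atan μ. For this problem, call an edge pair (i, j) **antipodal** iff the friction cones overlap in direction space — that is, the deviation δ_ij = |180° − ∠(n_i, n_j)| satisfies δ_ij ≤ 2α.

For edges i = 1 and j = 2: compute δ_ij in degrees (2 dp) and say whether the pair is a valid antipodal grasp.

α = atan 0.65 = 33.02°;  2α = 66.05°
edge 1: e_1 = (+5.25, +1.03);  n_1 = (+0.1925, -0.9813)
edge 2: e_2 = (-0.13, +1.23);  n_2 = (+0.9945, +0.1051)
∠(n_1, n_2) = 84.93°
δ = |180° − 84.93°| = 95.07°
95.07° > 2α = 66.05°  →  invalid

δ = 95.07°, invalid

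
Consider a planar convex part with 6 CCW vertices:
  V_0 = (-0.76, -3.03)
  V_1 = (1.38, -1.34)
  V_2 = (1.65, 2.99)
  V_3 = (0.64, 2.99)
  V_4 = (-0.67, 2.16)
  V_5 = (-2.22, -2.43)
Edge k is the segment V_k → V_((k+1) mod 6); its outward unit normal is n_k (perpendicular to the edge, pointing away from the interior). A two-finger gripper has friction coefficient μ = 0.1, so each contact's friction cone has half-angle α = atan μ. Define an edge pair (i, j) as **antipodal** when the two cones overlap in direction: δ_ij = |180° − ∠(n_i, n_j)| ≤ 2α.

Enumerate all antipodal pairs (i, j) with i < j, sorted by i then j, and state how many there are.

α = atan 0.1 = 5.71°;  2α = 11.42°
n_0 = (+0.6198, -0.7848)
n_1 = (+0.9981, -0.0622)
n_2 = (+0.0000, +1.0000)
n_3 = (-0.5352, +0.8447)
n_4 = (-0.9474, +0.3199)
n_5 = (-0.3801, -0.9249)
  (0,1): δ = 131.87°  ·
  (0,2): δ = 38.30°  ·
  (0,3): δ = 5.94°  ✓
  (0,4): δ = 33.04°  ·
  (0,5): δ = 119.36°  ·
  (1,2): δ = 86.43°  ·
  (1,3): δ = 54.07°  ·
  (1,4): δ = 15.09°  ·
  (1,5): δ = 71.23°  ·
  (2,3): δ = 147.64°  ·
  (2,4): δ = 108.66°  ·
  (2,5): δ = 22.34°  ·
  (3,4): δ = 141.02°  ·
  (3,5): δ = 54.70°  ·
  (4,5): δ = 93.68°  ·
antipodal pairs: 1

count = 1; pairs: (0,3)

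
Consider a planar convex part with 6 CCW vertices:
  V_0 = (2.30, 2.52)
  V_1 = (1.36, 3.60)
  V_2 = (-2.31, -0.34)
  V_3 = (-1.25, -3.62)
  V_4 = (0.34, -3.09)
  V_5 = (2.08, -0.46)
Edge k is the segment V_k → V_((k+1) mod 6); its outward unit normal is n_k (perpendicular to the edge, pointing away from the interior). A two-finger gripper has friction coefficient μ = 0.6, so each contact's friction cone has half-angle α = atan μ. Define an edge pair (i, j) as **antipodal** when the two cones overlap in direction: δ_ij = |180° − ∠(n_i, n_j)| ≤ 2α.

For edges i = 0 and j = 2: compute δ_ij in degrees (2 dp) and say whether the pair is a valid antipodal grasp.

δ = 23.13°, valid

α = atan 0.6 = 30.96°;  2α = 61.93°
edge 0: e_0 = (-0.94, +1.08);  n_0 = (+0.7543, +0.6565)
edge 2: e_2 = (+1.06, -3.28);  n_2 = (-0.9515, -0.3075)
∠(n_0, n_2) = 156.87°
δ = |180° − 156.87°| = 23.13°
23.13° ≤ 2α = 61.93°  →  valid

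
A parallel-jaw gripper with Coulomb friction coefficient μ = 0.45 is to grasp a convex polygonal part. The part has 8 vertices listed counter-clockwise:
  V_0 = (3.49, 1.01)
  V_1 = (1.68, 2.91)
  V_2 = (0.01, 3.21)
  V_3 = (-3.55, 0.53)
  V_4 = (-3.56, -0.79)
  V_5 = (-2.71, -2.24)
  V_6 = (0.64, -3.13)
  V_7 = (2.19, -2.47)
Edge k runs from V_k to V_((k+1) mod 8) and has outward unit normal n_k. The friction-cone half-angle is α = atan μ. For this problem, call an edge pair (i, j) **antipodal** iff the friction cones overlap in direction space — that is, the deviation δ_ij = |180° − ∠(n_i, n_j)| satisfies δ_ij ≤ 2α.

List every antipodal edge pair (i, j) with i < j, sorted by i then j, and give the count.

α = atan 0.45 = 24.23°;  2α = 48.46°
n_0 = (+0.7240, +0.6898)
n_1 = (+0.1768, +0.9842)
n_2 = (-0.6014, +0.7989)
n_3 = (-1.0000, +0.0076)
n_4 = (-0.8627, -0.5057)
n_5 = (-0.2568, -0.9665)
n_6 = (+0.3918, -0.9201)
n_7 = (+0.9368, -0.3499)
  (0,1): δ = 143.79°  ·
  (0,2): δ = 96.64°  ·
  (0,3): δ = 44.04°  ✓
  (0,4): δ = 13.23°  ✓
  (0,5): δ = 31.51°  ✓
  (0,6): δ = 69.45°  ·
  (0,7): δ = 115.91°  ·
  (1,2): δ = 132.84°  ·
  (1,3): δ = 80.25°  ·
  (1,4): δ = 49.44°  ·
  (1,5): δ = 4.69°  ✓
  (1,6): δ = 33.25°  ✓
  (1,7): δ = 79.70°  ·
  (2,3): δ = 127.41°  ·
  (2,4): δ = 96.59°  ·
  (2,5): δ = 51.85°  ·
  (2,6): δ = 13.91°  ✓
  (2,7): δ = 32.54°  ✓
  (3,4): δ = 149.19°  ·
  (3,5): δ = 104.44°  ·
  (3,6): δ = 66.50°  ·
  (3,7): δ = 20.05°  ✓
  (4,5): δ = 135.26°  ·
  (4,6): δ = 97.31°  ·
  (4,7): δ = 50.86°  ·
  (5,6): δ = 142.06°  ·
  (5,7): δ = 95.61°  ·
  (6,7): δ = 133.55°  ·
antipodal pairs: 8

count = 8; pairs: (0,3), (0,4), (0,5), (1,5), (1,6), (2,6), (2,7), (3,7)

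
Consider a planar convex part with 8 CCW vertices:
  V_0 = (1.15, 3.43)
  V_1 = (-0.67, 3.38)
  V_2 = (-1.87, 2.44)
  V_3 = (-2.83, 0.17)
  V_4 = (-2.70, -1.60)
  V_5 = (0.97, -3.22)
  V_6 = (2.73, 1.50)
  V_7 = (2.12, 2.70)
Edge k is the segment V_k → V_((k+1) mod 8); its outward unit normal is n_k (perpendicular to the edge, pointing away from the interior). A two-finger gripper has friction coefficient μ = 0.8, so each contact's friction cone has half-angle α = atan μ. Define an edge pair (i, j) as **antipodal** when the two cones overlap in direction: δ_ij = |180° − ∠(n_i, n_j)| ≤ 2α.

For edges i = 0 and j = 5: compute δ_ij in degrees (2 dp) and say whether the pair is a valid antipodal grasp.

α = atan 0.8 = 38.66°;  2α = 77.32°
edge 0: e_0 = (-1.82, -0.05);  n_0 = (-0.0275, +0.9996)
edge 5: e_5 = (+1.76, +4.72);  n_5 = (+0.9370, -0.3494)
∠(n_0, n_5) = 112.02°
δ = |180° − 112.02°| = 67.98°
67.98° ≤ 2α = 77.32°  →  valid

δ = 67.98°, valid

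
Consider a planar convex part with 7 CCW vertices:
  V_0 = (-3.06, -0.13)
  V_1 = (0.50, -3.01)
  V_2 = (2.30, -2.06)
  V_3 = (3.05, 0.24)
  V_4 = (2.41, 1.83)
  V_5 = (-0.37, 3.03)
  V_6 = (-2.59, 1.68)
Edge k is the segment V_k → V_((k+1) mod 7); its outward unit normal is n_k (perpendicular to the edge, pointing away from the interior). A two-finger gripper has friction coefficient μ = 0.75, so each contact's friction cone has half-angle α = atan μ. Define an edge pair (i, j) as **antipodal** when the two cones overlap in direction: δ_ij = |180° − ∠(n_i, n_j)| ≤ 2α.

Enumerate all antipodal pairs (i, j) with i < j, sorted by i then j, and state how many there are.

α = atan 0.75 = 36.87°;  2α = 73.74°
n_0 = (-0.6289, -0.7774)
n_1 = (+0.4668, -0.8844)
n_2 = (+0.9507, -0.3100)
n_3 = (+0.9277, +0.3734)
n_4 = (+0.3963, +0.9181)
n_5 = (-0.5196, +0.8544)
n_6 = (-0.9679, +0.2513)
  (0,1): δ = 113.20°  ·
  (0,2): δ = 69.09°  ✓
  (0,3): δ = 29.10°  ✓
  (0,4): δ = 15.62°  ✓
  (0,5): δ = 70.28°  ✓
  (0,6): δ = 114.42°  ·
  (1,2): δ = 135.88°  ·
  (1,3): δ = 95.90°  ·
  (1,4): δ = 51.17°  ✓
  (1,5): δ = 3.48°  ✓
  (1,6): δ = 47.62°  ✓
  (2,3): δ = 140.01°  ·
  (2,4): δ = 95.29°  ·
  (2,5): δ = 40.64°  ✓
  (2,6): δ = 3.50°  ✓
  (3,4): δ = 135.27°  ·
  (3,5): δ = 80.62°  ·
  (3,6): δ = 36.48°  ✓
  (4,5): δ = 125.35°  ·
  (4,6): δ = 81.21°  ·
  (5,6): δ = 135.86°  ·
antipodal pairs: 10

count = 10; pairs: (0,2), (0,3), (0,4), (0,5), (1,4), (1,5), (1,6), (2,5), (2,6), (3,6)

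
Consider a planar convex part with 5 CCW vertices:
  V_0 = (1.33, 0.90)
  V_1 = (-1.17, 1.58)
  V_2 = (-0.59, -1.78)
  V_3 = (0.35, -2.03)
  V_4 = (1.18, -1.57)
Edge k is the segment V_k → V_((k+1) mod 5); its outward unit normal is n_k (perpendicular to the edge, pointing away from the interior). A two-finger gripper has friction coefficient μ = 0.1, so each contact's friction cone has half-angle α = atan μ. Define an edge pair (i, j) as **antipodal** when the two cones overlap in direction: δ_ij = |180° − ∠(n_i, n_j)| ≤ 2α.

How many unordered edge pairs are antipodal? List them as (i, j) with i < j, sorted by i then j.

α = atan 0.1 = 5.71°;  2α = 11.42°
n_0 = (+0.2625, +0.9649)
n_1 = (-0.9854, -0.1701)
n_2 = (-0.2570, -0.9664)
n_3 = (+0.4847, -0.8747)
n_4 = (+0.9982, -0.0606)
  (0,1): δ = 64.99°  ·
  (0,2): δ = 0.32°  ✓
  (0,3): δ = 44.21°  ·
  (0,4): δ = 101.74°  ·
  (1,2): δ = 114.69°  ·
  (1,3): δ = 70.80°  ·
  (1,4): δ = 13.27°  ·
  (2,3): δ = 136.11°  ·
  (2,4): δ = 78.58°  ·
  (3,4): δ = 122.47°  ·
antipodal pairs: 1

count = 1; pairs: (0,2)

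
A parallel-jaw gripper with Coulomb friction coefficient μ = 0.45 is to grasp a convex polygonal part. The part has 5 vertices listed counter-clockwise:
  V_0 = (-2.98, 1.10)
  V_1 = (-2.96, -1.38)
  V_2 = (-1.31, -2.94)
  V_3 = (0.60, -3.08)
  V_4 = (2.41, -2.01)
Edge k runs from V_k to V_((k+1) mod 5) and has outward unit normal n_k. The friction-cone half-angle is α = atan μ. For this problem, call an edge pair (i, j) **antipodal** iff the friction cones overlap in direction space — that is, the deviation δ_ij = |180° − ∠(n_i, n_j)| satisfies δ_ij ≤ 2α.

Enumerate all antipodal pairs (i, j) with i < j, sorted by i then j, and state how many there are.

count = 2; pairs: (1,4), (2,4)

α = atan 0.45 = 24.23°;  2α = 48.46°
n_0 = (-1.0000, -0.0081)
n_1 = (-0.6870, -0.7266)
n_2 = (-0.0731, -0.9973)
n_3 = (+0.5089, -0.8608)
n_4 = (+0.4998, +0.8662)
  (0,1): δ = 133.86°  ·
  (0,2): δ = 94.65°  ·
  (0,3): δ = 59.87°  ·
  (0,4): δ = 59.55°  ·
  (1,2): δ = 140.80°  ·
  (1,3): δ = 106.02°  ·
  (1,4): δ = 13.41°  ✓
  (2,3): δ = 145.22°  ·
  (2,4): δ = 25.79°  ✓
  (3,4): δ = 60.57°  ·
antipodal pairs: 2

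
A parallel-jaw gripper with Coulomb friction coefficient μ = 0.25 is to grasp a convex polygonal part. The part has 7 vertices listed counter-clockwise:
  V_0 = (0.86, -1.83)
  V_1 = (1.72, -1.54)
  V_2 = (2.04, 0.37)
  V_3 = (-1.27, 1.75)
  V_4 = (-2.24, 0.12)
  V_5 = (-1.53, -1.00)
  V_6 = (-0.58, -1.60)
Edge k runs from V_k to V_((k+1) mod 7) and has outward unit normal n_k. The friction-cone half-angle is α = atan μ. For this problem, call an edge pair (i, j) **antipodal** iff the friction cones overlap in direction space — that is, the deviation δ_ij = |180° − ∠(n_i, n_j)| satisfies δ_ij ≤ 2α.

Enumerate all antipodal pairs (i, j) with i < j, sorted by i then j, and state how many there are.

count = 3; pairs: (1,3), (2,5), (2,6)

α = atan 0.25 = 14.04°;  2α = 28.07°
n_0 = (+0.3195, -0.9476)
n_1 = (+0.9863, -0.1652)
n_2 = (+0.3848, +0.9230)
n_3 = (-0.8593, +0.5114)
n_4 = (-0.8446, -0.5354)
n_5 = (-0.5340, -0.8455)
n_6 = (-0.1577, -0.9875)
  (0,1): δ = 118.15°  ·
  (0,2): δ = 41.27°  ·
  (0,3): δ = 40.61°  ·
  (0,4): δ = 103.74°  ·
  (0,5): δ = 129.09°  ·
  (0,6): δ = 152.29°  ·
  (1,2): δ = 103.12°  ·
  (1,3): δ = 21.25°  ✓
  (1,4): δ = 41.88°  ·
  (1,5): δ = 67.24°  ·
  (1,6): δ = 90.44°  ·
  (2,3): δ = 98.12°  ·
  (2,4): δ = 35.00°  ·
  (2,5): δ = 9.64°  ✓
  (2,6): δ = 13.56°  ✓
  (3,4): δ = 116.87°  ·
  (3,5): δ = 91.52°  ·
  (3,6): δ = 68.32°  ·
  (4,5): δ = 154.65°  ·
  (4,6): δ = 131.45°  ·
  (5,6): δ = 156.80°  ·
antipodal pairs: 3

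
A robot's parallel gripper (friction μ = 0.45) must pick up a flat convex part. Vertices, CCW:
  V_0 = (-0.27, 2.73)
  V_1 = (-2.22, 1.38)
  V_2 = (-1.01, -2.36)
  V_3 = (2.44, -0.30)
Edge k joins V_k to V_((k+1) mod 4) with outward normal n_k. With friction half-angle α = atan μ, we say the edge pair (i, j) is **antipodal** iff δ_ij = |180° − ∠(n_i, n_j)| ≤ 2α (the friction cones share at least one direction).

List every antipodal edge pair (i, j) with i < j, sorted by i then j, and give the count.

count = 2; pairs: (0,2), (1,3)

α = atan 0.45 = 24.23°;  2α = 48.46°
n_0 = (-0.5692, +0.8222)
n_1 = (-0.9514, -0.3078)
n_2 = (+0.5127, -0.8586)
n_3 = (+0.7454, +0.6667)
  (0,1): δ = 106.77°  ·
  (0,2): δ = 3.85°  ✓
  (0,3): δ = 97.11°  ·
  (1,2): δ = 77.09°  ·
  (1,3): δ = 23.88°  ✓
  (2,3): δ = 79.03°  ·
antipodal pairs: 2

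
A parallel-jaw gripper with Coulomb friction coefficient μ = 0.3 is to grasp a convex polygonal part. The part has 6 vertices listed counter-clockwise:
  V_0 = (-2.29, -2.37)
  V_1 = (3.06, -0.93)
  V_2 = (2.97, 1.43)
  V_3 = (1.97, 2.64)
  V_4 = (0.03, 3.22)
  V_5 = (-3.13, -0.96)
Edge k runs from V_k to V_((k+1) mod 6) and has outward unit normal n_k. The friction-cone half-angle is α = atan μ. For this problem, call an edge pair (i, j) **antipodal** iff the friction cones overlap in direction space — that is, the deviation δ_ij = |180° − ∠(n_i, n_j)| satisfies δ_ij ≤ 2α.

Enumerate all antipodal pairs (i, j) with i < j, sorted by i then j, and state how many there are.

count = 3; pairs: (0,3), (1,5), (2,5)

α = atan 0.3 = 16.70°;  2α = 33.40°
n_0 = (+0.2599, -0.9656)
n_1 = (+0.9993, +0.0381)
n_2 = (+0.7708, +0.6370)
n_3 = (+0.2864, +0.9581)
n_4 = (-0.7977, +0.6030)
n_5 = (-0.8591, -0.5118)
  (0,1): δ = 102.88°  ·
  (0,2): δ = 65.49°  ·
  (0,3): δ = 31.71°  ✓
  (0,4): δ = 37.85°  ·
  (0,5): δ = 105.72°  ·
  (1,2): δ = 142.61°  ·
  (1,3): δ = 108.83°  ·
  (1,4): δ = 39.27°  ·
  (1,5): δ = 28.60°  ✓
  (2,3): δ = 146.22°  ·
  (2,4): δ = 76.66°  ·
  (2,5): δ = 8.79°  ✓
  (3,4): δ = 110.44°  ·
  (3,5): δ = 42.57°  ·
  (4,5): δ = 112.13°  ·
antipodal pairs: 3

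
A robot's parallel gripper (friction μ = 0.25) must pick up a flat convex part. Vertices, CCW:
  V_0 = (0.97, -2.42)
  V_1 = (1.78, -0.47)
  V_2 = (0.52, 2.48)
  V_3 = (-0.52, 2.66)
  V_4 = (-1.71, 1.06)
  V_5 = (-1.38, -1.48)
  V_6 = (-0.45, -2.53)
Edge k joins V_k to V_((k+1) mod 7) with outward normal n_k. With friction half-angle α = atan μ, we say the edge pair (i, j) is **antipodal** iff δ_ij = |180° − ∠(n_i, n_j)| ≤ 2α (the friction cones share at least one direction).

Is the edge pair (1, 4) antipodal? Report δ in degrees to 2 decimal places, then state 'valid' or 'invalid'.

δ = 15.73°, valid

α = atan 0.25 = 14.04°;  2α = 28.07°
edge 1: e_1 = (-1.26, +2.95);  n_1 = (+0.9196, +0.3928)
edge 4: e_4 = (+0.33, -2.54);  n_4 = (-0.9917, -0.1288)
∠(n_1, n_4) = 164.27°
δ = |180° − 164.27°| = 15.73°
15.73° ≤ 2α = 28.07°  →  valid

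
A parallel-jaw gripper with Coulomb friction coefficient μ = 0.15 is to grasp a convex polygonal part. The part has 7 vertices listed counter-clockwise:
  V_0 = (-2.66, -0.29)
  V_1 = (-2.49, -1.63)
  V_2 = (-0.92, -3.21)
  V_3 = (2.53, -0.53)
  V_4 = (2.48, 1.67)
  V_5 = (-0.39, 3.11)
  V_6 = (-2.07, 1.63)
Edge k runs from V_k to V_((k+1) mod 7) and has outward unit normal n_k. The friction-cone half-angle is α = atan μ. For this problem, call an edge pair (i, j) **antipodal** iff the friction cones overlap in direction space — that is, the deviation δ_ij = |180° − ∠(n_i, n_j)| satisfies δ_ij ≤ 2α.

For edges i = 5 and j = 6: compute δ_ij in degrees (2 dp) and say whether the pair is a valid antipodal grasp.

α = atan 0.15 = 8.53°;  2α = 17.06°
edge 5: e_5 = (-1.68, -1.48);  n_5 = (-0.6610, +0.7504)
edge 6: e_6 = (-0.59, -1.92);  n_6 = (-0.9559, +0.2937)
∠(n_5, n_6) = 31.54°
δ = |180° − 31.54°| = 148.46°
148.46° > 2α = 17.06°  →  invalid

δ = 148.46°, invalid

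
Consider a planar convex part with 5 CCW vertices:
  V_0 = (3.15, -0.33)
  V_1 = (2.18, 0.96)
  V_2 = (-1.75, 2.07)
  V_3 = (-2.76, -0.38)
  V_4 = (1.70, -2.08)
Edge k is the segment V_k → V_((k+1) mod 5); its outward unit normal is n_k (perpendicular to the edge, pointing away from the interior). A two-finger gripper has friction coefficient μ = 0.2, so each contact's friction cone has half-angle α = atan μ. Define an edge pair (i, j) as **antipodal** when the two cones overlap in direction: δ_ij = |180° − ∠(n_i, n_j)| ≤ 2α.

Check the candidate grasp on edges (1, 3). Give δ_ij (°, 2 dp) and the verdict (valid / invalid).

α = atan 0.2 = 11.31°;  2α = 22.62°
edge 1: e_1 = (-3.93, +1.11);  n_1 = (+0.2718, +0.9624)
edge 3: e_3 = (+4.46, -1.70);  n_3 = (-0.3562, -0.9344)
∠(n_1, n_3) = 174.91°
δ = |180° − 174.91°| = 5.09°
5.09° ≤ 2α = 22.62°  →  valid

δ = 5.09°, valid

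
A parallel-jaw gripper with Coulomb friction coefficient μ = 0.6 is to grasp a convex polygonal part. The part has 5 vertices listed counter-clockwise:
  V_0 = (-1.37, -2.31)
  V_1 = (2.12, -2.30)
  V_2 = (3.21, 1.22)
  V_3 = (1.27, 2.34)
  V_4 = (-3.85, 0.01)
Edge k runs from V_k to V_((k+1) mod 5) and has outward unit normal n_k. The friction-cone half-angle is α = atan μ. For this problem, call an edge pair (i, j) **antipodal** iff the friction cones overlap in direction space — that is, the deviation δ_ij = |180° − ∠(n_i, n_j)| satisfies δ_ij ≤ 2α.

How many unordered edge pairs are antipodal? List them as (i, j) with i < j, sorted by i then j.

count = 4; pairs: (0,2), (0,3), (1,3), (2,4)

α = atan 0.6 = 30.96°;  2α = 61.93°
n_0 = (+0.0029, -1.0000)
n_1 = (+0.9552, -0.2958)
n_2 = (+0.5000, +0.8660)
n_3 = (-0.4142, +0.9102)
n_4 = (-0.6832, -0.7303)
  (0,1): δ = 107.37°  ·
  (0,2): δ = 30.16°  ✓
  (0,3): δ = 24.31°  ✓
  (0,4): δ = 136.74°  ·
  (1,2): δ = 102.79°  ·
  (1,3): δ = 48.33°  ✓
  (1,4): δ = 64.11°  ·
  (2,3): δ = 125.53°  ·
  (2,4): δ = 13.09°  ✓
  (3,4): δ = 67.56°  ·
antipodal pairs: 4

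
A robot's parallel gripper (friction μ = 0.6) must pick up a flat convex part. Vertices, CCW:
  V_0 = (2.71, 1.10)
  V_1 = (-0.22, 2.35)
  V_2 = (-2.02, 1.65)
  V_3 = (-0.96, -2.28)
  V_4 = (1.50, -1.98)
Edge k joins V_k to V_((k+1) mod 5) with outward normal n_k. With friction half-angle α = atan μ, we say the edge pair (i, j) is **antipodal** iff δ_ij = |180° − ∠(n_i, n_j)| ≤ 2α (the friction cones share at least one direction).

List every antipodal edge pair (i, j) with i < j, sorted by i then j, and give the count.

count = 5; pairs: (0,2), (0,3), (1,3), (1,4), (2,4)

α = atan 0.6 = 30.96°;  2α = 61.93°
n_0 = (+0.3924, +0.9198)
n_1 = (-0.3624, +0.9320)
n_2 = (-0.9655, -0.2604)
n_3 = (+0.1211, -0.9926)
n_4 = (+0.9308, -0.3657)
  (0,1): δ = 135.65°  ·
  (0,2): δ = 51.80°  ✓
  (0,3): δ = 30.06°  ✓
  (0,4): δ = 91.66°  ·
  (1,2): δ = 96.16°  ·
  (1,3): δ = 14.30°  ✓
  (1,4): δ = 47.30°  ✓
  (2,3): δ = 98.14°  ·
  (2,4): δ = 36.54°  ✓
  (3,4): δ = 118.40°  ·
antipodal pairs: 5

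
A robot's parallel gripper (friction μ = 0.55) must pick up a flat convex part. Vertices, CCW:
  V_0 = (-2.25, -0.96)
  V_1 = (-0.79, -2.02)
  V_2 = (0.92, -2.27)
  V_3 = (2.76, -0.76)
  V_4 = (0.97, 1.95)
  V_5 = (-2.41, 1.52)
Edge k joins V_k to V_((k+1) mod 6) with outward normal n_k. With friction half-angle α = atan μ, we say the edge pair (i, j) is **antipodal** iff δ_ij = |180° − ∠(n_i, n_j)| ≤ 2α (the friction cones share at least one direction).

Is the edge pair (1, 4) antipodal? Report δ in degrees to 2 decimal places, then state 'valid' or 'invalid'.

α = atan 0.55 = 28.81°;  2α = 57.62°
edge 1: e_1 = (+1.71, -0.25);  n_1 = (-0.1447, -0.9895)
edge 4: e_4 = (-3.38, -0.43);  n_4 = (-0.1262, +0.9920)
∠(n_1, n_4) = 164.43°
δ = |180° − 164.43°| = 15.57°
15.57° ≤ 2α = 57.62°  →  valid

δ = 15.57°, valid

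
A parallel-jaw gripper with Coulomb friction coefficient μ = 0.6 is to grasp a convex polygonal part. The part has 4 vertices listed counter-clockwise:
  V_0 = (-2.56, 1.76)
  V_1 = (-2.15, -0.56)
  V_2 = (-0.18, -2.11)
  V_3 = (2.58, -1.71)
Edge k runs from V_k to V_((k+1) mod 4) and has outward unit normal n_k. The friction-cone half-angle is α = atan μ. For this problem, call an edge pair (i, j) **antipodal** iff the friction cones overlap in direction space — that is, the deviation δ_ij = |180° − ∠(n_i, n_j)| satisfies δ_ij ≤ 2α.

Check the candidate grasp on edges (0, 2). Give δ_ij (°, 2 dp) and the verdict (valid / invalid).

α = atan 0.6 = 30.96°;  2α = 61.93°
edge 0: e_0 = (+0.41, -2.32);  n_0 = (-0.9847, -0.1740)
edge 2: e_2 = (+2.76, +0.40);  n_2 = (+0.1434, -0.9897)
∠(n_0, n_2) = 88.22°
δ = |180° − 88.22°| = 91.78°
91.78° > 2α = 61.93°  →  invalid

δ = 91.78°, invalid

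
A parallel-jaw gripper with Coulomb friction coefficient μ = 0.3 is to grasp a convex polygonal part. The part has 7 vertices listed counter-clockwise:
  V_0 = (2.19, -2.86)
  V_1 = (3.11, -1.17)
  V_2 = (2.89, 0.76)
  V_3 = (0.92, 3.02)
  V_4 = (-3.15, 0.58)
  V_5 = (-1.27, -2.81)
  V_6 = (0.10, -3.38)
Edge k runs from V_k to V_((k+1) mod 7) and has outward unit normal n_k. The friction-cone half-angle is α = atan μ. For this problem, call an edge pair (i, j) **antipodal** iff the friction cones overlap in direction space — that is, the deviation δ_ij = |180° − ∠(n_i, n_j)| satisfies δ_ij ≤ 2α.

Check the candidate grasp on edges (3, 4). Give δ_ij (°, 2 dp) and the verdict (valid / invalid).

α = atan 0.3 = 16.70°;  2α = 33.40°
edge 3: e_3 = (-4.07, -2.44);  n_3 = (-0.5142, +0.8577)
edge 4: e_4 = (+1.88, -3.39);  n_4 = (-0.8745, -0.4850)
∠(n_3, n_4) = 88.07°
δ = |180° − 88.07°| = 91.93°
91.93° > 2α = 33.40°  →  invalid

δ = 91.93°, invalid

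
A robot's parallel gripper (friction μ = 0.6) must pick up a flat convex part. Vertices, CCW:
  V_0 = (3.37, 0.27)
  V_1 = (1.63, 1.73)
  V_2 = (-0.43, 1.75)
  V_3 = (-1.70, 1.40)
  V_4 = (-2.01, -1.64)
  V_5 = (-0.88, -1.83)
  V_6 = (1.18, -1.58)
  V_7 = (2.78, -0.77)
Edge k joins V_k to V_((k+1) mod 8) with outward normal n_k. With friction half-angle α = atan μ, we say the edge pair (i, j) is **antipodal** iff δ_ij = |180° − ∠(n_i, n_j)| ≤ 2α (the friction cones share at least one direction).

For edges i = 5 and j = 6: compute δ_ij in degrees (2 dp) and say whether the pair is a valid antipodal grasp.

δ = 160.07°, invalid

α = atan 0.6 = 30.96°;  2α = 61.93°
edge 5: e_5 = (+2.06, +0.25);  n_5 = (+0.1205, -0.9927)
edge 6: e_6 = (+1.60, +0.81);  n_6 = (+0.4517, -0.8922)
∠(n_5, n_6) = 19.93°
δ = |180° − 19.93°| = 160.07°
160.07° > 2α = 61.93°  →  invalid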